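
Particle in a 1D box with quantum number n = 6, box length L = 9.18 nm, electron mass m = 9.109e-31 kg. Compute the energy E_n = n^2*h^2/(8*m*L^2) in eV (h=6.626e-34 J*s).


E = n^2 * h^2 / (8 * m * L^2)
= 6^2 * (6.626e-34)^2 / (8 * 9.109e-31 * (9.18e-9)^2)
= 36 * 4.3904e-67 / (8 * 9.109e-31 * 8.4272e-17)
= 2.5737e-20 J
= 0.1607 eV

0.1607


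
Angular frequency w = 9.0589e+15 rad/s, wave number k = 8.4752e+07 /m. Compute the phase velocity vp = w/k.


vp = w / k
= 9.0589e+15 / 8.4752e+07
= 1.0689e+08 m/s

1.0689e+08


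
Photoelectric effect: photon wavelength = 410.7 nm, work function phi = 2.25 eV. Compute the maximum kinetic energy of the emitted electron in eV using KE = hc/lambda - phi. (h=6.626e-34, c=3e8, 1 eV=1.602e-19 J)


E_photon = hc / lambda
= (6.626e-34)(3e8) / (410.7e-9)
= 4.8400e-19 J
= 3.0212 eV
KE = E_photon - phi
= 3.0212 - 2.25
= 0.7712 eV

0.7712


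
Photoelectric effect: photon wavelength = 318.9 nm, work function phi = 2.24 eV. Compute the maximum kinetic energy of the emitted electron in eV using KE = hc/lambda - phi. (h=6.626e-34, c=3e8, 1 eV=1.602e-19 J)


E_photon = hc / lambda
= (6.626e-34)(3e8) / (318.9e-9)
= 6.2333e-19 J
= 3.891 eV
KE = E_photon - phi
= 3.891 - 2.24
= 1.651 eV

1.651


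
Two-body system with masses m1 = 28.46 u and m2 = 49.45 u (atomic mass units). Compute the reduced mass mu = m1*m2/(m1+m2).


mu = m1 * m2 / (m1 + m2)
= 28.46 * 49.45 / (28.46 + 49.45)
= 1407.347 / 77.91
= 18.0638 u

18.0638


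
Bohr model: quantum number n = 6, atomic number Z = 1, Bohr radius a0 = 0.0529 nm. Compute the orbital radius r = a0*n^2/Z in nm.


r = a0 * n^2 / Z
= 0.0529 * 6^2 / 1
= 0.0529 * 36 / 1
= 1.9044 nm

1.9044


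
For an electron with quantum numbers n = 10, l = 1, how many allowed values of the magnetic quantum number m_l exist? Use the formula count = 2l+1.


m_l ranges from -l to +l in integer steps
So m_l goes from -1 to +1
Count = 2l + 1 = 2*1 + 1
= 3

3


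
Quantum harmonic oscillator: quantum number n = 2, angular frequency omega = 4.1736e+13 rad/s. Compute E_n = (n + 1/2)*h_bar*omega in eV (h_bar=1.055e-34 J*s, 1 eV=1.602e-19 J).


E = (n + 1/2) * h_bar * omega
= (2 + 0.5) * 1.055e-34 * 4.1736e+13
= 2.5 * 4.4031e-21
= 1.1008e-20 J
= 0.0687 eV

0.0687


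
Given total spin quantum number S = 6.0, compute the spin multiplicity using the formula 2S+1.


Spin multiplicity = 2S + 1
= 2 * 6.0 + 1
= 12.0 + 1
= 13

13


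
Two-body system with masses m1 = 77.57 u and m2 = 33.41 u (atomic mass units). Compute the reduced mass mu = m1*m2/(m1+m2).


mu = m1 * m2 / (m1 + m2)
= 77.57 * 33.41 / (77.57 + 33.41)
= 2591.6137 / 110.98
= 23.3521 u

23.3521


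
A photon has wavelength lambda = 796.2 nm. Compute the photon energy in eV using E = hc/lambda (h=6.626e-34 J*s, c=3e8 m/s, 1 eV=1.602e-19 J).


E = hc / lambda
= (6.626e-34)(3e8) / (796.2e-9)
= 1.9878e-25 / 7.9620e-07
= 2.4966e-19 J
Converting to eV: 2.4966e-19 / 1.602e-19
= 1.5584 eV

1.5584


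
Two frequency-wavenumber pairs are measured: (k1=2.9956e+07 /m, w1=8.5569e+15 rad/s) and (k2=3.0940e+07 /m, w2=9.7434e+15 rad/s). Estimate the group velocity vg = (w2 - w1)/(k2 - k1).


vg = (w2 - w1) / (k2 - k1)
= (9.7434e+15 - 8.5569e+15) / (3.0940e+07 - 2.9956e+07)
= 1.1865e+15 / 9.8400e+05
= 1.2058e+09 m/s

1.2058e+09


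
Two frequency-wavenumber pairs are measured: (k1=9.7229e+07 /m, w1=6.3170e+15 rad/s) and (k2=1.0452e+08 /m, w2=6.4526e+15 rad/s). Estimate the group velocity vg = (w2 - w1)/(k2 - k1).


vg = (w2 - w1) / (k2 - k1)
= (6.4526e+15 - 6.3170e+15) / (1.0452e+08 - 9.7229e+07)
= 1.3560e+14 / 7.2910e+06
= 1.8598e+07 m/s

1.8598e+07


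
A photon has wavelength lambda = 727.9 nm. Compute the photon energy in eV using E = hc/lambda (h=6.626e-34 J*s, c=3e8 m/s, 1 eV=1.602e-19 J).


E = hc / lambda
= (6.626e-34)(3e8) / (727.9e-9)
= 1.9878e-25 / 7.2790e-07
= 2.7309e-19 J
Converting to eV: 2.7309e-19 / 1.602e-19
= 1.7047 eV

1.7047


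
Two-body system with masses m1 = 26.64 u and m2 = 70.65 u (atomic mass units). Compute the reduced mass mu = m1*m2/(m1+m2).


mu = m1 * m2 / (m1 + m2)
= 26.64 * 70.65 / (26.64 + 70.65)
= 1882.116 / 97.29
= 19.3454 u

19.3454


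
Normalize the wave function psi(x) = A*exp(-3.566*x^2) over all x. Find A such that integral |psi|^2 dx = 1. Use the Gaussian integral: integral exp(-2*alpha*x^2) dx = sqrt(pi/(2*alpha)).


integral |psi|^2 dx = A^2 * sqrt(pi/(2*alpha)) = 1
A^2 = sqrt(2*alpha/pi)
= sqrt(2 * 3.566 / pi)
= 1.506714
A = sqrt(1.506714)
= 1.2275

1.2275


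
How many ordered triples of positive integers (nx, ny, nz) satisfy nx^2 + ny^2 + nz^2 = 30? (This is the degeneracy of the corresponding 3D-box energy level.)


Enumerate all (nx, ny, nz) with nx^2 + ny^2 + nz^2 = 30:
(1,2,5)
(1,5,2)
(2,1,5)
(2,5,1)
(5,1,2)
(5,2,1)
Total degeneracy = 6

6


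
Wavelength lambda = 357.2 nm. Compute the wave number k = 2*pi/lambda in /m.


k = 2 * pi / lambda
= 6.2832 / (357.2e-9)
= 6.2832 / 3.5720e-07
= 1.7590e+07 /m

1.7590e+07


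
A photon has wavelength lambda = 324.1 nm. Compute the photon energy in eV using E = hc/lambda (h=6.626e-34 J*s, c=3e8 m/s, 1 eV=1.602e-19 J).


E = hc / lambda
= (6.626e-34)(3e8) / (324.1e-9)
= 1.9878e-25 / 3.2410e-07
= 6.1333e-19 J
Converting to eV: 6.1333e-19 / 1.602e-19
= 3.8285 eV

3.8285


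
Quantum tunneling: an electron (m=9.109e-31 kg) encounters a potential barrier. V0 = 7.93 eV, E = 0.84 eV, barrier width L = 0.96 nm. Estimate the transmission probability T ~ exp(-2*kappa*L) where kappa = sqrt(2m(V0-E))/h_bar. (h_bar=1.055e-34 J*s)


V0 - E = 7.09 eV = 1.1358e-18 J
kappa = sqrt(2 * m * (V0-E)) / h_bar
= sqrt(2 * 9.109e-31 * 1.1358e-18) / 1.055e-34
= 1.3635e+10 /m
2*kappa*L = 2 * 1.3635e+10 * 0.96e-9
= 26.179
T = exp(-26.179) = 4.271627e-12

4.271627e-12


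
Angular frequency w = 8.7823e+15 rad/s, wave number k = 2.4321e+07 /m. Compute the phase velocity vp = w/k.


vp = w / k
= 8.7823e+15 / 2.4321e+07
= 3.6110e+08 m/s

3.6110e+08


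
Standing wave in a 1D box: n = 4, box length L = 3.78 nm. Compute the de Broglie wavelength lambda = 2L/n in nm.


lambda = 2L / n
= 2 * 3.78 / 4
= 7.56 / 4
= 1.89 nm

1.89


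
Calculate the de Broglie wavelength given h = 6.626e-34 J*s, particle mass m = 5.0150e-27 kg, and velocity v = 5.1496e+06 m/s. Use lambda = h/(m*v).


lambda = h / (m * v)
= 6.626e-34 / (5.0150e-27 * 5.1496e+06)
= 6.626e-34 / 2.5825e-20
= 2.5657e-14 m

2.5657e-14


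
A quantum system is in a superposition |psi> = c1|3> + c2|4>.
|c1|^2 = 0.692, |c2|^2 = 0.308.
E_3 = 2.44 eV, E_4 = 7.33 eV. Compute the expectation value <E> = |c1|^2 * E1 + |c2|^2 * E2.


<E> = |c1|^2 * E1 + |c2|^2 * E2
= 0.692 * 2.44 + 0.308 * 7.33
= 1.6885 + 2.2576
= 3.9461 eV

3.9461


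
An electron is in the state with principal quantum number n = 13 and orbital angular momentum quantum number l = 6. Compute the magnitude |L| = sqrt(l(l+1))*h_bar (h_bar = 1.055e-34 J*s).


L = sqrt(l*(l+1)) * h_bar
= sqrt(6 * 7) * 1.055e-34
= sqrt(42) * 1.055e-34
= 6.4807 * 1.055e-34
= 6.8372e-34 J*s

6.8372e-34


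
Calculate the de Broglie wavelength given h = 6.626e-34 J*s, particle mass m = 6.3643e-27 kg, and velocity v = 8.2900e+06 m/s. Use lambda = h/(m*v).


lambda = h / (m * v)
= 6.626e-34 / (6.3643e-27 * 8.2900e+06)
= 6.626e-34 / 5.2760e-20
= 1.2559e-14 m

1.2559e-14


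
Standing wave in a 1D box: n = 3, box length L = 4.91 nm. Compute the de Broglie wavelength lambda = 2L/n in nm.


lambda = 2L / n
= 2 * 4.91 / 3
= 9.82 / 3
= 3.2733 nm

3.2733


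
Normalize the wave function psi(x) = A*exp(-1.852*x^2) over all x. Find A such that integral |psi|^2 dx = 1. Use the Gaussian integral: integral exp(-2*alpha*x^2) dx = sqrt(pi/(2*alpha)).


integral |psi|^2 dx = A^2 * sqrt(pi/(2*alpha)) = 1
A^2 = sqrt(2*alpha/pi)
= sqrt(2 * 1.852 / pi)
= 1.085827
A = sqrt(1.085827)
= 1.042

1.042


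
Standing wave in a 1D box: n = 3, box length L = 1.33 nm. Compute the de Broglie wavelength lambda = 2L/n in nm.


lambda = 2L / n
= 2 * 1.33 / 3
= 2.66 / 3
= 0.8867 nm

0.8867


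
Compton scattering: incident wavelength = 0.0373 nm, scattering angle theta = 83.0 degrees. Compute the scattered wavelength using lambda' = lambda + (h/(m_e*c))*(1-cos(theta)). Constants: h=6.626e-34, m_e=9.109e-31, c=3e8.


Compton wavelength: h/(m_e*c) = 2.4247e-12 m
d_lambda = 2.4247e-12 * (1 - cos(83.0 deg))
= 2.4247e-12 * 0.878131
= 2.1292e-12 m = 0.002129 nm
lambda' = 0.0373 + 0.002129
= 0.039429 nm

0.039429


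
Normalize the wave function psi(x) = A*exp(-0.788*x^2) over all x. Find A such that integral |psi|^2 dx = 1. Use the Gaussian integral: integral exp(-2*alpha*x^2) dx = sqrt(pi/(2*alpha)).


integral |psi|^2 dx = A^2 * sqrt(pi/(2*alpha)) = 1
A^2 = sqrt(2*alpha/pi)
= sqrt(2 * 0.788 / pi)
= 0.708277
A = sqrt(0.708277)
= 0.8416

0.8416


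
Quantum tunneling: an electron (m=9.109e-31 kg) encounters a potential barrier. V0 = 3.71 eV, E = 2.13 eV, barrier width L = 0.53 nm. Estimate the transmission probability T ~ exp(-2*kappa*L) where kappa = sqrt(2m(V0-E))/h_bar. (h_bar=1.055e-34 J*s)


V0 - E = 1.58 eV = 2.5312e-19 J
kappa = sqrt(2 * m * (V0-E)) / h_bar
= sqrt(2 * 9.109e-31 * 2.5312e-19) / 1.055e-34
= 6.4366e+09 /m
2*kappa*L = 2 * 6.4366e+09 * 0.53e-9
= 6.8228
T = exp(-6.8228) = 1.088653e-03

1.088653e-03


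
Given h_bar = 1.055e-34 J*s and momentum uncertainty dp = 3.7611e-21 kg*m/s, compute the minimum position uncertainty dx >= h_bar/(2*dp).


dx = h_bar / (2 * dp)
= 1.055e-34 / (2 * 3.7611e-21)
= 1.055e-34 / 7.5222e-21
= 1.4025e-14 m

1.4025e-14


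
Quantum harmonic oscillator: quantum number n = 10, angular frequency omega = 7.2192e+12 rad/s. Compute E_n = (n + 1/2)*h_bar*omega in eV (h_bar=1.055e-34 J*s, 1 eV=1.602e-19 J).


E = (n + 1/2) * h_bar * omega
= (10 + 0.5) * 1.055e-34 * 7.2192e+12
= 10.5 * 7.6163e-22
= 7.9971e-21 J
= 0.0499 eV

0.0499


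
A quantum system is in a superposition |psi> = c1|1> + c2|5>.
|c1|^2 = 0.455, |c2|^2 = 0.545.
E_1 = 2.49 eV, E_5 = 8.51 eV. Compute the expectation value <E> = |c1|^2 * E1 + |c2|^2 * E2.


<E> = |c1|^2 * E1 + |c2|^2 * E2
= 0.455 * 2.49 + 0.545 * 8.51
= 1.133 + 4.638
= 5.7709 eV

5.7709


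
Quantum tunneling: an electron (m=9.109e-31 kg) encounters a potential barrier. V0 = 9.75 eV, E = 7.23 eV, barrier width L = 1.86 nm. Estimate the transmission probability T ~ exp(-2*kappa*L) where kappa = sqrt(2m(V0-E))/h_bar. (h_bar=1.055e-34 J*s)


V0 - E = 2.52 eV = 4.0370e-19 J
kappa = sqrt(2 * m * (V0-E)) / h_bar
= sqrt(2 * 9.109e-31 * 4.0370e-19) / 1.055e-34
= 8.1289e+09 /m
2*kappa*L = 2 * 8.1289e+09 * 1.86e-9
= 30.2393
T = exp(-30.2393) = 7.365803e-14

7.365803e-14


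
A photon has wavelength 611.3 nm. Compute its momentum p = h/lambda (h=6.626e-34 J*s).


p = h / lambda
= 6.626e-34 / (611.3e-9)
= 6.626e-34 / 6.1130e-07
= 1.0839e-27 kg*m/s

1.0839e-27


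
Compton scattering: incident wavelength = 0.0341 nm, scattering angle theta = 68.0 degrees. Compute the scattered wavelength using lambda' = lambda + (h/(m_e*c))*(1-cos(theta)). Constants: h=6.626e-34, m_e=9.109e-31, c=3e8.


Compton wavelength: h/(m_e*c) = 2.4247e-12 m
d_lambda = 2.4247e-12 * (1 - cos(68.0 deg))
= 2.4247e-12 * 0.625393
= 1.5164e-12 m = 0.001516 nm
lambda' = 0.0341 + 0.001516
= 0.035616 nm

0.035616


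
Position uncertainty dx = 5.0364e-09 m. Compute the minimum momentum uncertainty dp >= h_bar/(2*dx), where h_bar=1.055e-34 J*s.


dp = h_bar / (2 * dx)
= 1.055e-34 / (2 * 5.0364e-09)
= 1.055e-34 / 1.0073e-08
= 1.0474e-26 kg*m/s

1.0474e-26


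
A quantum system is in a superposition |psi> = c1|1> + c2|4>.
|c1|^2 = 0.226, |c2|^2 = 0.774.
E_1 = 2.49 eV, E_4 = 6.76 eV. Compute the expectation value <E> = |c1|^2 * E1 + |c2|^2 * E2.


<E> = |c1|^2 * E1 + |c2|^2 * E2
= 0.226 * 2.49 + 0.774 * 6.76
= 0.5627 + 5.2322
= 5.795 eV

5.795


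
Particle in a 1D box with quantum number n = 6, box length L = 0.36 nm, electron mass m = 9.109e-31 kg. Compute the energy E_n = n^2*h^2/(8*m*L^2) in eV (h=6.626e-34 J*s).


E = n^2 * h^2 / (8 * m * L^2)
= 6^2 * (6.626e-34)^2 / (8 * 9.109e-31 * (0.36e-9)^2)
= 36 * 4.3904e-67 / (8 * 9.109e-31 * 1.2960e-19)
= 1.6736e-17 J
= 104.4665 eV

104.4665


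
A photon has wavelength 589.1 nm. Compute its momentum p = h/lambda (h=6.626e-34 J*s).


p = h / lambda
= 6.626e-34 / (589.1e-9)
= 6.626e-34 / 5.8910e-07
= 1.1248e-27 kg*m/s

1.1248e-27


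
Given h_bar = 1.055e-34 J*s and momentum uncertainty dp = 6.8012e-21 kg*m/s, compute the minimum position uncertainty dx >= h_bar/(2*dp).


dx = h_bar / (2 * dp)
= 1.055e-34 / (2 * 6.8012e-21)
= 1.055e-34 / 1.3602e-20
= 7.7560e-15 m

7.7560e-15


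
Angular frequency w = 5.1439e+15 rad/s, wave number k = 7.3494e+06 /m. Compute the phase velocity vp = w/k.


vp = w / k
= 5.1439e+15 / 7.3494e+06
= 6.9991e+08 m/s

6.9991e+08


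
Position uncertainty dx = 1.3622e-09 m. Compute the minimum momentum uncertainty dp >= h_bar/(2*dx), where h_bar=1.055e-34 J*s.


dp = h_bar / (2 * dx)
= 1.055e-34 / (2 * 1.3622e-09)
= 1.055e-34 / 2.7244e-09
= 3.8724e-26 kg*m/s

3.8724e-26


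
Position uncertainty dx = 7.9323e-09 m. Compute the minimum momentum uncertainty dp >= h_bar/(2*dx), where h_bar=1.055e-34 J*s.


dp = h_bar / (2 * dx)
= 1.055e-34 / (2 * 7.9323e-09)
= 1.055e-34 / 1.5865e-08
= 6.6500e-27 kg*m/s

6.6500e-27


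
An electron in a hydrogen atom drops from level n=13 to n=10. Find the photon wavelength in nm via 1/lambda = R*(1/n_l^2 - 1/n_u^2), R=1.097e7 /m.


1/lambda = R * (1/n_l^2 - 1/n_u^2)
= 1.097e7 * (1/10^2 - 1/13^2)
= 1.097e7 * (0.01 - 0.005917)
= 1.097e7 * 0.004083
= 4.4789e+04 /m
lambda = 1 / 4.4789e+04 = 22327.0316 nm

22327.0316


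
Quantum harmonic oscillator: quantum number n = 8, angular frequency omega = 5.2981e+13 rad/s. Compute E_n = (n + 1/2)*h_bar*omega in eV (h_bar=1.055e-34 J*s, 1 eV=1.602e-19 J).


E = (n + 1/2) * h_bar * omega
= (8 + 0.5) * 1.055e-34 * 5.2981e+13
= 8.5 * 5.5895e-21
= 4.7511e-20 J
= 0.2966 eV

0.2966


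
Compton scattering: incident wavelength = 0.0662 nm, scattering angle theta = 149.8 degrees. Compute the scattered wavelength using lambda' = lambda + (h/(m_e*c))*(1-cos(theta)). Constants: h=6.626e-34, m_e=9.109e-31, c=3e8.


Compton wavelength: h/(m_e*c) = 2.4247e-12 m
d_lambda = 2.4247e-12 * (1 - cos(149.8 deg))
= 2.4247e-12 * 1.864275
= 4.5203e-12 m = 0.00452 nm
lambda' = 0.0662 + 0.00452
= 0.07072 nm

0.07072


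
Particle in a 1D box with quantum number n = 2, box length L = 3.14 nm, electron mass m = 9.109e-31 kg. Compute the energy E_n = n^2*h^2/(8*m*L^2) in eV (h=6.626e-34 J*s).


E = n^2 * h^2 / (8 * m * L^2)
= 2^2 * (6.626e-34)^2 / (8 * 9.109e-31 * (3.14e-9)^2)
= 4 * 4.3904e-67 / (8 * 9.109e-31 * 9.8596e-18)
= 2.4442e-20 J
= 0.1526 eV

0.1526


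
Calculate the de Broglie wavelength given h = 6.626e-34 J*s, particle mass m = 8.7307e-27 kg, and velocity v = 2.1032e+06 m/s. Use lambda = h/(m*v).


lambda = h / (m * v)
= 6.626e-34 / (8.7307e-27 * 2.1032e+06)
= 6.626e-34 / 1.8362e-20
= 3.6085e-14 m

3.6085e-14


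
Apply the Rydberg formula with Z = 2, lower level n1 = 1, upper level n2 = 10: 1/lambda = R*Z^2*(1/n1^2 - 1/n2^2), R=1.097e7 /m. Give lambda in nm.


1/lambda = R * Z^2 * (1/n1^2 - 1/n2^2)
= 1.097e7 * 2^2 * (1/1^2 - 1/10^2)
= 1.097e7 * 4 * (1.0 - 0.01)
= 4.3441e+07 /m
lambda = 1 / 4.3441e+07
= 23.0196 nm

23.0196


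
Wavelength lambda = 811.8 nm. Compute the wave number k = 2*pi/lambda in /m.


k = 2 * pi / lambda
= 6.2832 / (811.8e-9)
= 6.2832 / 8.1180e-07
= 7.7398e+06 /m

7.7398e+06


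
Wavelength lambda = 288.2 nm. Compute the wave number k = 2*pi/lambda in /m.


k = 2 * pi / lambda
= 6.2832 / (288.2e-9)
= 6.2832 / 2.8820e-07
= 2.1801e+07 /m

2.1801e+07


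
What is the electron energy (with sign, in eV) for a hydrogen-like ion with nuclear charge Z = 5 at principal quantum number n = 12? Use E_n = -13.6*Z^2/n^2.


E_n = -13.6 * Z^2 / n^2
= -13.6 * 5^2 / 12^2
= -13.6 * 25 / 144
= -2.3611 eV

-2.3611


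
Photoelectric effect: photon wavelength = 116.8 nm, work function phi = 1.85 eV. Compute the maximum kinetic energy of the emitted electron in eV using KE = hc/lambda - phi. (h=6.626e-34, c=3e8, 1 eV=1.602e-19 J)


E_photon = hc / lambda
= (6.626e-34)(3e8) / (116.8e-9)
= 1.7019e-18 J
= 10.6235 eV
KE = E_photon - phi
= 10.6235 - 1.85
= 8.7735 eV

8.7735


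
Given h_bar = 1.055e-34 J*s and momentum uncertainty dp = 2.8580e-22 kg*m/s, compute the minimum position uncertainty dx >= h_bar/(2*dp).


dx = h_bar / (2 * dp)
= 1.055e-34 / (2 * 2.8580e-22)
= 1.055e-34 / 5.7160e-22
= 1.8457e-13 m

1.8457e-13


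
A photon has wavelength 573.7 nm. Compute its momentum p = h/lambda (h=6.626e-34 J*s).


p = h / lambda
= 6.626e-34 / (573.7e-9)
= 6.626e-34 / 5.7370e-07
= 1.1550e-27 kg*m/s

1.1550e-27


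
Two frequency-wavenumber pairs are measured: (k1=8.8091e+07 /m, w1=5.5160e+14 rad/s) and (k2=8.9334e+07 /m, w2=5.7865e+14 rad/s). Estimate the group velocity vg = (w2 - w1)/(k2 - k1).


vg = (w2 - w1) / (k2 - k1)
= (5.7865e+14 - 5.5160e+14) / (8.9334e+07 - 8.8091e+07)
= 2.7050e+13 / 1.2430e+06
= 2.1762e+07 m/s

2.1762e+07


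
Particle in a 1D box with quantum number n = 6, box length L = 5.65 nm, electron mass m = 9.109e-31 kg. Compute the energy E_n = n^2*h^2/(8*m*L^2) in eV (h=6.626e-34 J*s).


E = n^2 * h^2 / (8 * m * L^2)
= 6^2 * (6.626e-34)^2 / (8 * 9.109e-31 * (5.65e-9)^2)
= 36 * 4.3904e-67 / (8 * 9.109e-31 * 3.1923e-17)
= 6.7943e-20 J
= 0.4241 eV

0.4241


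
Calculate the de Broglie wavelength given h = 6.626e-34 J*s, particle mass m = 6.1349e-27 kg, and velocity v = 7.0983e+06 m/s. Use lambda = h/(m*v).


lambda = h / (m * v)
= 6.626e-34 / (6.1349e-27 * 7.0983e+06)
= 6.626e-34 / 4.3547e-20
= 1.5216e-14 m

1.5216e-14


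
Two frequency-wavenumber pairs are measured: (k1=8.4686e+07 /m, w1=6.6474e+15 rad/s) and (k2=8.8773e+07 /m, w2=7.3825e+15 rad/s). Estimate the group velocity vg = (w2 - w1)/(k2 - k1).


vg = (w2 - w1) / (k2 - k1)
= (7.3825e+15 - 6.6474e+15) / (8.8773e+07 - 8.4686e+07)
= 7.3510e+14 / 4.0870e+06
= 1.7986e+08 m/s

1.7986e+08


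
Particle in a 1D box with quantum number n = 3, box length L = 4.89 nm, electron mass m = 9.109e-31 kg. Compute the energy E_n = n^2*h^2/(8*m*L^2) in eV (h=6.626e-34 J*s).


E = n^2 * h^2 / (8 * m * L^2)
= 3^2 * (6.626e-34)^2 / (8 * 9.109e-31 * (4.89e-9)^2)
= 9 * 4.3904e-67 / (8 * 9.109e-31 * 2.3912e-17)
= 2.2676e-20 J
= 0.1415 eV

0.1415


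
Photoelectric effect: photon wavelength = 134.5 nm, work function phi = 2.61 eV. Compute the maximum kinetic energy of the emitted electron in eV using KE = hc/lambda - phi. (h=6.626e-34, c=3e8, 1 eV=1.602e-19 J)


E_photon = hc / lambda
= (6.626e-34)(3e8) / (134.5e-9)
= 1.4779e-18 J
= 9.2255 eV
KE = E_photon - phi
= 9.2255 - 2.61
= 6.6155 eV

6.6155


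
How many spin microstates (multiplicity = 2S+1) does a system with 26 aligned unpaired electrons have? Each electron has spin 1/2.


Total spin S = N * (1/2) = 26 * 0.5 = 13.0
Spin multiplicity = 2S + 1
= 2 * 13.0 + 1
= 27

27


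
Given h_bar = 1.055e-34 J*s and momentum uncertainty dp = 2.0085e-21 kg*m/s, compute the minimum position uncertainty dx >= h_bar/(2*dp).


dx = h_bar / (2 * dp)
= 1.055e-34 / (2 * 2.0085e-21)
= 1.055e-34 / 4.0170e-21
= 2.6263e-14 m

2.6263e-14


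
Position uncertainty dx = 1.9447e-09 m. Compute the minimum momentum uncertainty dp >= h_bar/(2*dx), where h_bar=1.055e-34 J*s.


dp = h_bar / (2 * dx)
= 1.055e-34 / (2 * 1.9447e-09)
= 1.055e-34 / 3.8894e-09
= 2.7125e-26 kg*m/s

2.7125e-26


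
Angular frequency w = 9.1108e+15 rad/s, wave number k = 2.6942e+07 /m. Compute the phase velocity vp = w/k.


vp = w / k
= 9.1108e+15 / 2.6942e+07
= 3.3816e+08 m/s

3.3816e+08


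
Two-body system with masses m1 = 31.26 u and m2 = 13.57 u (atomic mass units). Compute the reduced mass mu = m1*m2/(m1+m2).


mu = m1 * m2 / (m1 + m2)
= 31.26 * 13.57 / (31.26 + 13.57)
= 424.1982 / 44.83
= 9.4624 u

9.4624


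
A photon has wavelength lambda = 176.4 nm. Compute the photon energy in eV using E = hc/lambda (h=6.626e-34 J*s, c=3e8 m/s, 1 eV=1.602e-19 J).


E = hc / lambda
= (6.626e-34)(3e8) / (176.4e-9)
= 1.9878e-25 / 1.7640e-07
= 1.1269e-18 J
Converting to eV: 1.1269e-18 / 1.602e-19
= 7.0341 eV

7.0341


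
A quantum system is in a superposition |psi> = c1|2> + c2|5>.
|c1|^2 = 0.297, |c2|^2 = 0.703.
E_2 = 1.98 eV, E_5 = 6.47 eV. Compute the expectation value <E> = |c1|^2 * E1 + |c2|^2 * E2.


<E> = |c1|^2 * E1 + |c2|^2 * E2
= 0.297 * 1.98 + 0.703 * 6.47
= 0.5881 + 4.5484
= 5.1365 eV

5.1365


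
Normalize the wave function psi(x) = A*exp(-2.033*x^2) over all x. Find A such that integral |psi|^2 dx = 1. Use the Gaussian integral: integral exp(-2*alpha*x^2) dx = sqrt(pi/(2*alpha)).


integral |psi|^2 dx = A^2 * sqrt(pi/(2*alpha)) = 1
A^2 = sqrt(2*alpha/pi)
= sqrt(2 * 2.033 / pi)
= 1.13765
A = sqrt(1.13765)
= 1.0666

1.0666


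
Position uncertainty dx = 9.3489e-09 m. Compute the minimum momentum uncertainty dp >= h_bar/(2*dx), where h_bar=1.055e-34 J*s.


dp = h_bar / (2 * dx)
= 1.055e-34 / (2 * 9.3489e-09)
= 1.055e-34 / 1.8698e-08
= 5.6424e-27 kg*m/s

5.6424e-27


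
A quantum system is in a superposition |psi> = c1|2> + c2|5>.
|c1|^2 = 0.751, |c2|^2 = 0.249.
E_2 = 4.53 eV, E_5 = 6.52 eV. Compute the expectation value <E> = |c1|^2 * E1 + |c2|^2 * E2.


<E> = |c1|^2 * E1 + |c2|^2 * E2
= 0.751 * 4.53 + 0.249 * 6.52
= 3.402 + 1.6235
= 5.0255 eV

5.0255


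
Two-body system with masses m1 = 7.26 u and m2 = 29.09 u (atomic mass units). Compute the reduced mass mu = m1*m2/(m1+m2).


mu = m1 * m2 / (m1 + m2)
= 7.26 * 29.09 / (7.26 + 29.09)
= 211.1934 / 36.35
= 5.81 u

5.81


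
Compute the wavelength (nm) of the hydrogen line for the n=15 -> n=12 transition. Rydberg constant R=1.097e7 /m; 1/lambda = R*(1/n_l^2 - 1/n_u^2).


1/lambda = R * (1/n_l^2 - 1/n_u^2)
= 1.097e7 * (1/12^2 - 1/15^2)
= 1.097e7 * (0.006944 - 0.004444)
= 1.097e7 * 0.0025
= 2.7425e+04 /m
lambda = 1 / 2.7425e+04 = 36463.0811 nm

36463.0811


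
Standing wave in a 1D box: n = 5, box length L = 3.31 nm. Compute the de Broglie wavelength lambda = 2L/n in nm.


lambda = 2L / n
= 2 * 3.31 / 5
= 6.62 / 5
= 1.324 nm

1.324


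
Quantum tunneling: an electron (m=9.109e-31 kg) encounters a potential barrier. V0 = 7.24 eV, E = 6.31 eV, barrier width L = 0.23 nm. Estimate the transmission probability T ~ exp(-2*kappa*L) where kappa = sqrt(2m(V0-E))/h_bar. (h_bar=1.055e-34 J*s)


V0 - E = 0.93 eV = 1.4899e-19 J
kappa = sqrt(2 * m * (V0-E)) / h_bar
= sqrt(2 * 9.109e-31 * 1.4899e-19) / 1.055e-34
= 4.9382e+09 /m
2*kappa*L = 2 * 4.9382e+09 * 0.23e-9
= 2.2716
T = exp(-2.2716) = 1.031489e-01

1.031489e-01


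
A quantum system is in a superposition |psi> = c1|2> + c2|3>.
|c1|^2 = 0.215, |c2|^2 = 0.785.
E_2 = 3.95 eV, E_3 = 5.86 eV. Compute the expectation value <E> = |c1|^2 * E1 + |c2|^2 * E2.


<E> = |c1|^2 * E1 + |c2|^2 * E2
= 0.215 * 3.95 + 0.785 * 5.86
= 0.8493 + 4.6001
= 5.4494 eV

5.4494


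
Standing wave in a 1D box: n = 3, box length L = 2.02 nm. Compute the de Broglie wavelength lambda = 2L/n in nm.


lambda = 2L / n
= 2 * 2.02 / 3
= 4.04 / 3
= 1.3467 nm

1.3467


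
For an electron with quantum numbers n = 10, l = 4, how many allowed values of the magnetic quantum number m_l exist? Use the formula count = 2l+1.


m_l ranges from -l to +l in integer steps
So m_l goes from -4 to +4
Count = 2l + 1 = 2*4 + 1
= 9

9


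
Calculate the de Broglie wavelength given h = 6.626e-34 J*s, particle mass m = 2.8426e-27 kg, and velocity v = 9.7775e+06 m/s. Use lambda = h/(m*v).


lambda = h / (m * v)
= 6.626e-34 / (2.8426e-27 * 9.7775e+06)
= 6.626e-34 / 2.7794e-20
= 2.3840e-14 m

2.3840e-14


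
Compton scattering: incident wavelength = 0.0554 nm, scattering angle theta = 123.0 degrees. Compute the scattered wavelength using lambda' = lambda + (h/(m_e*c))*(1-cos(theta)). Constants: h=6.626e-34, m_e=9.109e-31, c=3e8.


Compton wavelength: h/(m_e*c) = 2.4247e-12 m
d_lambda = 2.4247e-12 * (1 - cos(123.0 deg))
= 2.4247e-12 * 1.544639
= 3.7453e-12 m = 0.003745 nm
lambda' = 0.0554 + 0.003745
= 0.059145 nm

0.059145


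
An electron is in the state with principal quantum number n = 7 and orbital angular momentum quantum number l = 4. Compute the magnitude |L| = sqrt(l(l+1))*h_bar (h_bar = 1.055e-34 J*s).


L = sqrt(l*(l+1)) * h_bar
= sqrt(4 * 5) * 1.055e-34
= sqrt(20) * 1.055e-34
= 4.4721 * 1.055e-34
= 4.7181e-34 J*s

4.7181e-34


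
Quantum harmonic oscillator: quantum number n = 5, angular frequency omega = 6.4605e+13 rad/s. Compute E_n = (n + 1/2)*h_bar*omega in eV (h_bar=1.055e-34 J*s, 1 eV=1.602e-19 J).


E = (n + 1/2) * h_bar * omega
= (5 + 0.5) * 1.055e-34 * 6.4605e+13
= 5.5 * 6.8158e-21
= 3.7487e-20 J
= 0.234 eV

0.234


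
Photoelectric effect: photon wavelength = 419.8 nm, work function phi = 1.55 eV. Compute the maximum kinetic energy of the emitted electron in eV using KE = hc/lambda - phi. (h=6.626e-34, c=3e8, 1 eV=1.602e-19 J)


E_photon = hc / lambda
= (6.626e-34)(3e8) / (419.8e-9)
= 4.7351e-19 J
= 2.9558 eV
KE = E_photon - phi
= 2.9558 - 1.55
= 1.4058 eV

1.4058


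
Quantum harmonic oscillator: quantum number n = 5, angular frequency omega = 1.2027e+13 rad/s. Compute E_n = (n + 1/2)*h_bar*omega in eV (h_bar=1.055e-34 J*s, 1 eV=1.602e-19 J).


E = (n + 1/2) * h_bar * omega
= (5 + 0.5) * 1.055e-34 * 1.2027e+13
= 5.5 * 1.2688e-21
= 6.9787e-21 J
= 0.0436 eV

0.0436


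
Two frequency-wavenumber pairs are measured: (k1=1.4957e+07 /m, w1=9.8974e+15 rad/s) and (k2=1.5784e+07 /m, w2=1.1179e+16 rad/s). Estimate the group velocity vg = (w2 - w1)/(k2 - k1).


vg = (w2 - w1) / (k2 - k1)
= (1.1179e+16 - 9.8974e+15) / (1.5784e+07 - 1.4957e+07)
= 1.2816e+15 / 8.2700e+05
= 1.5497e+09 m/s

1.5497e+09


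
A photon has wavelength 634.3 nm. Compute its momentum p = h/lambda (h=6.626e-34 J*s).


p = h / lambda
= 6.626e-34 / (634.3e-9)
= 6.626e-34 / 6.3430e-07
= 1.0446e-27 kg*m/s

1.0446e-27


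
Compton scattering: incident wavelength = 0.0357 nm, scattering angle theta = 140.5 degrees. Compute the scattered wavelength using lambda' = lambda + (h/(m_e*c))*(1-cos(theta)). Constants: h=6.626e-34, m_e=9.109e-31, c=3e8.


Compton wavelength: h/(m_e*c) = 2.4247e-12 m
d_lambda = 2.4247e-12 * (1 - cos(140.5 deg))
= 2.4247e-12 * 1.771625
= 4.2957e-12 m = 0.004296 nm
lambda' = 0.0357 + 0.004296
= 0.039996 nm

0.039996


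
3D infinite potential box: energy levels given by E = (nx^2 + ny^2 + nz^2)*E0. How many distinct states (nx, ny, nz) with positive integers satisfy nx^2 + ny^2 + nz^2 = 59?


Enumerate all (nx, ny, nz) with nx^2 + ny^2 + nz^2 = 59:
(1,3,7)
(1,7,3)
(3,1,7)
(3,5,5)
(3,7,1)
(5,3,5)
(5,5,3)
(7,1,3)
(7,3,1)
Total degeneracy = 9

9


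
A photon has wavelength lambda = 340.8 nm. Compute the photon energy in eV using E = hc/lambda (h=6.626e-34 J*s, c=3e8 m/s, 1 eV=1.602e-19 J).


E = hc / lambda
= (6.626e-34)(3e8) / (340.8e-9)
= 1.9878e-25 / 3.4080e-07
= 5.8327e-19 J
Converting to eV: 5.8327e-19 / 1.602e-19
= 3.6409 eV

3.6409


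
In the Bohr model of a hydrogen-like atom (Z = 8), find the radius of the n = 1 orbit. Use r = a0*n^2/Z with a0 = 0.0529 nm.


r = a0 * n^2 / Z
= 0.0529 * 1^2 / 8
= 0.0529 * 1 / 8
= 0.0066 nm

0.0066


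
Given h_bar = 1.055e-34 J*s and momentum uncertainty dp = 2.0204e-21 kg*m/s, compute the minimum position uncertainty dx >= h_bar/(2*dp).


dx = h_bar / (2 * dp)
= 1.055e-34 / (2 * 2.0204e-21)
= 1.055e-34 / 4.0408e-21
= 2.6109e-14 m

2.6109e-14


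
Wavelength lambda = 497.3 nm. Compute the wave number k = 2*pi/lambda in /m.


k = 2 * pi / lambda
= 6.2832 / (497.3e-9)
= 6.2832 / 4.9730e-07
= 1.2635e+07 /m

1.2635e+07


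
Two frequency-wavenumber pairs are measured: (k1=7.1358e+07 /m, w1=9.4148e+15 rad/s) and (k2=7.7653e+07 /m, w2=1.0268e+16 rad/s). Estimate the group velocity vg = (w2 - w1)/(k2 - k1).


vg = (w2 - w1) / (k2 - k1)
= (1.0268e+16 - 9.4148e+15) / (7.7653e+07 - 7.1358e+07)
= 8.5320e+14 / 6.2950e+06
= 1.3554e+08 m/s

1.3554e+08


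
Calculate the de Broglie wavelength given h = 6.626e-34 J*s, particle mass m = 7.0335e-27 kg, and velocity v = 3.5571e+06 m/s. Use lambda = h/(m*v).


lambda = h / (m * v)
= 6.626e-34 / (7.0335e-27 * 3.5571e+06)
= 6.626e-34 / 2.5019e-20
= 2.6484e-14 m

2.6484e-14


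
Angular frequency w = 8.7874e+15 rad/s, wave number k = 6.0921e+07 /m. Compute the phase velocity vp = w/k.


vp = w / k
= 8.7874e+15 / 6.0921e+07
= 1.4424e+08 m/s

1.4424e+08


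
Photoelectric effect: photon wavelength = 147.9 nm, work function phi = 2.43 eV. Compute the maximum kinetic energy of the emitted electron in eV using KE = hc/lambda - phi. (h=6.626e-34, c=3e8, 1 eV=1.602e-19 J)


E_photon = hc / lambda
= (6.626e-34)(3e8) / (147.9e-9)
= 1.3440e-18 J
= 8.3896 eV
KE = E_photon - phi
= 8.3896 - 2.43
= 5.9596 eV

5.9596


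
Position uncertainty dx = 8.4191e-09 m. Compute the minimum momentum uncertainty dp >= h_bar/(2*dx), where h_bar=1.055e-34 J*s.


dp = h_bar / (2 * dx)
= 1.055e-34 / (2 * 8.4191e-09)
= 1.055e-34 / 1.6838e-08
= 6.2655e-27 kg*m/s

6.2655e-27


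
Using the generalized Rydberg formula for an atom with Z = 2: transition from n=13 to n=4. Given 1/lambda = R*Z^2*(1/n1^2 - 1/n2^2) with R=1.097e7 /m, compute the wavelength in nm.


1/lambda = R * Z^2 * (1/n1^2 - 1/n2^2)
= 1.097e7 * 2^2 * (1/4^2 - 1/13^2)
= 1.097e7 * 4 * (0.0625 - 0.005917)
= 2.4829e+06 /m
lambda = 1 / 2.4829e+06
= 402.7621 nm

402.7621


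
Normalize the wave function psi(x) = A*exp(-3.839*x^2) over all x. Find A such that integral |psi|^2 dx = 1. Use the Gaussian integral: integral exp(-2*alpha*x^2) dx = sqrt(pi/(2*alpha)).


integral |psi|^2 dx = A^2 * sqrt(pi/(2*alpha)) = 1
A^2 = sqrt(2*alpha/pi)
= sqrt(2 * 3.839 / pi)
= 1.563324
A = sqrt(1.563324)
= 1.2503

1.2503


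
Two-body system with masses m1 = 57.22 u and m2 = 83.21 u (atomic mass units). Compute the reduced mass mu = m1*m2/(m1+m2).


mu = m1 * m2 / (m1 + m2)
= 57.22 * 83.21 / (57.22 + 83.21)
= 4761.2762 / 140.43
= 33.905 u

33.905


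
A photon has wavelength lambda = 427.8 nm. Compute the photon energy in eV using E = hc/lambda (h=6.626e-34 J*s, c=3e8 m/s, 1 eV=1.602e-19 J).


E = hc / lambda
= (6.626e-34)(3e8) / (427.8e-9)
= 1.9878e-25 / 4.2780e-07
= 4.6466e-19 J
Converting to eV: 4.6466e-19 / 1.602e-19
= 2.9005 eV

2.9005


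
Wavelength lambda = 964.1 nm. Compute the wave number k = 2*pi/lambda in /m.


k = 2 * pi / lambda
= 6.2832 / (964.1e-9)
= 6.2832 / 9.6410e-07
= 6.5172e+06 /m

6.5172e+06


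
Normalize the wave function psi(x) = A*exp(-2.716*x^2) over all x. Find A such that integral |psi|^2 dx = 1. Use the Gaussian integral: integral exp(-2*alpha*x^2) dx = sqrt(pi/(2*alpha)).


integral |psi|^2 dx = A^2 * sqrt(pi/(2*alpha)) = 1
A^2 = sqrt(2*alpha/pi)
= sqrt(2 * 2.716 / pi)
= 1.314937
A = sqrt(1.314937)
= 1.1467

1.1467


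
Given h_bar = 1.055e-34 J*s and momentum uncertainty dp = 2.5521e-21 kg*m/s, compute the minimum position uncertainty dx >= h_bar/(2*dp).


dx = h_bar / (2 * dp)
= 1.055e-34 / (2 * 2.5521e-21)
= 1.055e-34 / 5.1042e-21
= 2.0669e-14 m

2.0669e-14


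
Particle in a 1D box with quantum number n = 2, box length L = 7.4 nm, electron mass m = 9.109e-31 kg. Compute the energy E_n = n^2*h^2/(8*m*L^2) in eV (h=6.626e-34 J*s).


E = n^2 * h^2 / (8 * m * L^2)
= 2^2 * (6.626e-34)^2 / (8 * 9.109e-31 * (7.4e-9)^2)
= 4 * 4.3904e-67 / (8 * 9.109e-31 * 5.4760e-17)
= 4.4009e-21 J
= 0.0275 eV

0.0275


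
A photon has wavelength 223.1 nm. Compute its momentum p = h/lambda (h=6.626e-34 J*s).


p = h / lambda
= 6.626e-34 / (223.1e-9)
= 6.626e-34 / 2.2310e-07
= 2.9700e-27 kg*m/s

2.9700e-27


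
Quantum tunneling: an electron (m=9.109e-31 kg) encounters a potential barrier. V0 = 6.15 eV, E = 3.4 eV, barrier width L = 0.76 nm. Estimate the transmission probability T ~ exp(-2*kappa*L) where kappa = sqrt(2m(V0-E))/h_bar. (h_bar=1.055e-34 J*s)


V0 - E = 2.75 eV = 4.4055e-19 J
kappa = sqrt(2 * m * (V0-E)) / h_bar
= sqrt(2 * 9.109e-31 * 4.4055e-19) / 1.055e-34
= 8.4917e+09 /m
2*kappa*L = 2 * 8.4917e+09 * 0.76e-9
= 12.9074
T = exp(-12.9074) = 2.479610e-06

2.479610e-06


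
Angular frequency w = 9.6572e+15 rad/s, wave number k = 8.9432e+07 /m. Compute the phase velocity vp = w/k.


vp = w / k
= 9.6572e+15 / 8.9432e+07
= 1.0798e+08 m/s

1.0798e+08


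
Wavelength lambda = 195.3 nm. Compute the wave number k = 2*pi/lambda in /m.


k = 2 * pi / lambda
= 6.2832 / (195.3e-9)
= 6.2832 / 1.9530e-07
= 3.2172e+07 /m

3.2172e+07


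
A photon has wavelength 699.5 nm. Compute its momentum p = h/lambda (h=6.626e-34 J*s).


p = h / lambda
= 6.626e-34 / (699.5e-9)
= 6.626e-34 / 6.9950e-07
= 9.4725e-28 kg*m/s

9.4725e-28


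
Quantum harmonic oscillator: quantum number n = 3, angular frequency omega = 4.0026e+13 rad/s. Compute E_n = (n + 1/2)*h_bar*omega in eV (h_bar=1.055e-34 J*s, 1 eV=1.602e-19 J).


E = (n + 1/2) * h_bar * omega
= (3 + 0.5) * 1.055e-34 * 4.0026e+13
= 3.5 * 4.2227e-21
= 1.4780e-20 J
= 0.0923 eV

0.0923


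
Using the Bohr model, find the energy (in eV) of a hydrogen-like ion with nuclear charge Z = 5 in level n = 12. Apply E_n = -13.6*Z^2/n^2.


E_n = -13.6 * Z^2 / n^2
= -13.6 * 5^2 / 12^2
= -13.6 * 25 / 144
= -2.3611 eV

-2.3611


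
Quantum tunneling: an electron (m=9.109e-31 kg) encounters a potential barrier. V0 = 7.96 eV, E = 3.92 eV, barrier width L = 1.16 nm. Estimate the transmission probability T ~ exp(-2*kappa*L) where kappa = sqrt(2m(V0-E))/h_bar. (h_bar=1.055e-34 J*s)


V0 - E = 4.04 eV = 6.4721e-19 J
kappa = sqrt(2 * m * (V0-E)) / h_bar
= sqrt(2 * 9.109e-31 * 6.4721e-19) / 1.055e-34
= 1.0292e+10 /m
2*kappa*L = 2 * 1.0292e+10 * 1.16e-9
= 23.8785
T = exp(-23.8785) = 4.262661e-11

4.262661e-11


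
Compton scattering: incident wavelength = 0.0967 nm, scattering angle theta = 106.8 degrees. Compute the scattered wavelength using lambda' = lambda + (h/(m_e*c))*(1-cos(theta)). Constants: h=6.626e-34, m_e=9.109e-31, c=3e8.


Compton wavelength: h/(m_e*c) = 2.4247e-12 m
d_lambda = 2.4247e-12 * (1 - cos(106.8 deg))
= 2.4247e-12 * 1.289032
= 3.1255e-12 m = 0.003126 nm
lambda' = 0.0967 + 0.003126
= 0.099826 nm

0.099826


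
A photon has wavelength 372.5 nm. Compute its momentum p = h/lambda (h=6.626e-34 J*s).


p = h / lambda
= 6.626e-34 / (372.5e-9)
= 6.626e-34 / 3.7250e-07
= 1.7788e-27 kg*m/s

1.7788e-27


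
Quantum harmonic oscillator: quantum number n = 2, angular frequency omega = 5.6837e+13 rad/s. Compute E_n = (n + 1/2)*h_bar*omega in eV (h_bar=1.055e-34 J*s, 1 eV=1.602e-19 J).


E = (n + 1/2) * h_bar * omega
= (2 + 0.5) * 1.055e-34 * 5.6837e+13
= 2.5 * 5.9963e-21
= 1.4991e-20 J
= 0.0936 eV

0.0936


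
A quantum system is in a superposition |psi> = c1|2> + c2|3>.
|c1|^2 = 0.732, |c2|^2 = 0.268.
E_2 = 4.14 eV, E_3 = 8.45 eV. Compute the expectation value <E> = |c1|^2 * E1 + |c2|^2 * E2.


<E> = |c1|^2 * E1 + |c2|^2 * E2
= 0.732 * 4.14 + 0.268 * 8.45
= 3.0305 + 2.2646
= 5.2951 eV

5.2951


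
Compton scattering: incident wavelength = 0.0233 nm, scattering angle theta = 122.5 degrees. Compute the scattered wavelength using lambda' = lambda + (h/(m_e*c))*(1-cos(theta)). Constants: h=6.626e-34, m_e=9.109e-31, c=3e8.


Compton wavelength: h/(m_e*c) = 2.4247e-12 m
d_lambda = 2.4247e-12 * (1 - cos(122.5 deg))
= 2.4247e-12 * 1.5373
= 3.7275e-12 m = 0.003728 nm
lambda' = 0.0233 + 0.003728
= 0.027028 nm

0.027028


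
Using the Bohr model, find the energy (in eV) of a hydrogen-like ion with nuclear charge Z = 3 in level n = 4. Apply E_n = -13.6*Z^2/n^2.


E_n = -13.6 * Z^2 / n^2
= -13.6 * 3^2 / 4^2
= -13.6 * 9 / 16
= -7.65 eV

-7.65


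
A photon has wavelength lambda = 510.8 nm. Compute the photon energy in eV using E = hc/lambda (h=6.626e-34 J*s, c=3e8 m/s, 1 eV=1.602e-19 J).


E = hc / lambda
= (6.626e-34)(3e8) / (510.8e-9)
= 1.9878e-25 / 5.1080e-07
= 3.8915e-19 J
Converting to eV: 3.8915e-19 / 1.602e-19
= 2.4292 eV

2.4292


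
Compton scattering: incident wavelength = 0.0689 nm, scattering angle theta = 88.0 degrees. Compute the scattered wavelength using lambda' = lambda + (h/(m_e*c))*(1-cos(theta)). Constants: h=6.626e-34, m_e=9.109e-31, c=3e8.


Compton wavelength: h/(m_e*c) = 2.4247e-12 m
d_lambda = 2.4247e-12 * (1 - cos(88.0 deg))
= 2.4247e-12 * 0.965101
= 2.3401e-12 m = 0.00234 nm
lambda' = 0.0689 + 0.00234
= 0.07124 nm

0.07124


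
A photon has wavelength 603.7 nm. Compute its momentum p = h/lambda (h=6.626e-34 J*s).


p = h / lambda
= 6.626e-34 / (603.7e-9)
= 6.626e-34 / 6.0370e-07
= 1.0976e-27 kg*m/s

1.0976e-27


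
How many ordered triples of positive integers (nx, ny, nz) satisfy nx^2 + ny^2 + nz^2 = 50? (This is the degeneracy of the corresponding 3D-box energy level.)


Enumerate all (nx, ny, nz) with nx^2 + ny^2 + nz^2 = 50:
(3,4,5)
(3,5,4)
(4,3,5)
(4,5,3)
(5,3,4)
(5,4,3)
Total degeneracy = 6

6


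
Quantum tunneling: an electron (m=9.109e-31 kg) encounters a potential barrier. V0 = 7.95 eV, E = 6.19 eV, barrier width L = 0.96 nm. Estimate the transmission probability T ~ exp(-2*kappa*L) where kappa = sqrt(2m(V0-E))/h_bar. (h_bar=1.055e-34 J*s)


V0 - E = 1.76 eV = 2.8195e-19 J
kappa = sqrt(2 * m * (V0-E)) / h_bar
= sqrt(2 * 9.109e-31 * 2.8195e-19) / 1.055e-34
= 6.7934e+09 /m
2*kappa*L = 2 * 6.7934e+09 * 0.96e-9
= 13.0433
T = exp(-13.0433) = 2.164596e-06

2.164596e-06


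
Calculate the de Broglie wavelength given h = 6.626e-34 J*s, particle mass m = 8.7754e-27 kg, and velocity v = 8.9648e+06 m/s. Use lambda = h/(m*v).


lambda = h / (m * v)
= 6.626e-34 / (8.7754e-27 * 8.9648e+06)
= 6.626e-34 / 7.8670e-20
= 8.4226e-15 m

8.4226e-15


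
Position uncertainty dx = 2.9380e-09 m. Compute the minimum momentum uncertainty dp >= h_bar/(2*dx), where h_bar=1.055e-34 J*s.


dp = h_bar / (2 * dx)
= 1.055e-34 / (2 * 2.9380e-09)
= 1.055e-34 / 5.8760e-09
= 1.7954e-26 kg*m/s

1.7954e-26


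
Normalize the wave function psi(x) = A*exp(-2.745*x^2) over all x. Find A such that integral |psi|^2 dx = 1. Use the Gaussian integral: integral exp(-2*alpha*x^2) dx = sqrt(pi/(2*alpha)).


integral |psi|^2 dx = A^2 * sqrt(pi/(2*alpha)) = 1
A^2 = sqrt(2*alpha/pi)
= sqrt(2 * 2.745 / pi)
= 1.321938
A = sqrt(1.321938)
= 1.1498

1.1498


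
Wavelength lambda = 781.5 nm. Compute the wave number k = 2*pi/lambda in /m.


k = 2 * pi / lambda
= 6.2832 / (781.5e-9)
= 6.2832 / 7.8150e-07
= 8.0399e+06 /m

8.0399e+06


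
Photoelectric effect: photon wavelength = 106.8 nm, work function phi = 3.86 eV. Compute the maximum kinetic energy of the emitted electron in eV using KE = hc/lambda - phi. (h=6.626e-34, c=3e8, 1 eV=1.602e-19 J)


E_photon = hc / lambda
= (6.626e-34)(3e8) / (106.8e-9)
= 1.8612e-18 J
= 11.6182 eV
KE = E_photon - phi
= 11.6182 - 3.86
= 7.7582 eV

7.7582


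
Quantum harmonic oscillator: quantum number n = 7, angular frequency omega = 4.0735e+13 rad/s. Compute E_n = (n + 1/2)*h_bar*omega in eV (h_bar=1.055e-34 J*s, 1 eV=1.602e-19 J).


E = (n + 1/2) * h_bar * omega
= (7 + 0.5) * 1.055e-34 * 4.0735e+13
= 7.5 * 4.2975e-21
= 3.2232e-20 J
= 0.2012 eV

0.2012


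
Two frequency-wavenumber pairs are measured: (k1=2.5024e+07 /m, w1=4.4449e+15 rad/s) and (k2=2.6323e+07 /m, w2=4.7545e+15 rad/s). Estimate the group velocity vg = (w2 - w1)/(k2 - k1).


vg = (w2 - w1) / (k2 - k1)
= (4.7545e+15 - 4.4449e+15) / (2.6323e+07 - 2.5024e+07)
= 3.0960e+14 / 1.2990e+06
= 2.3834e+08 m/s

2.3834e+08


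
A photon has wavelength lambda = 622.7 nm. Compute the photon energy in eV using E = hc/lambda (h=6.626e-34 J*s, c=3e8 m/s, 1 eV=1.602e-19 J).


E = hc / lambda
= (6.626e-34)(3e8) / (622.7e-9)
= 1.9878e-25 / 6.2270e-07
= 3.1922e-19 J
Converting to eV: 3.1922e-19 / 1.602e-19
= 1.9927 eV

1.9927


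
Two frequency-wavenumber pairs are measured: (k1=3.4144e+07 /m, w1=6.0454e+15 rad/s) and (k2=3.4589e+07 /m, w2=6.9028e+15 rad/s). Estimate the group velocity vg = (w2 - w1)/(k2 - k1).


vg = (w2 - w1) / (k2 - k1)
= (6.9028e+15 - 6.0454e+15) / (3.4589e+07 - 3.4144e+07)
= 8.5740e+14 / 4.4500e+05
= 1.9267e+09 m/s

1.9267e+09
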